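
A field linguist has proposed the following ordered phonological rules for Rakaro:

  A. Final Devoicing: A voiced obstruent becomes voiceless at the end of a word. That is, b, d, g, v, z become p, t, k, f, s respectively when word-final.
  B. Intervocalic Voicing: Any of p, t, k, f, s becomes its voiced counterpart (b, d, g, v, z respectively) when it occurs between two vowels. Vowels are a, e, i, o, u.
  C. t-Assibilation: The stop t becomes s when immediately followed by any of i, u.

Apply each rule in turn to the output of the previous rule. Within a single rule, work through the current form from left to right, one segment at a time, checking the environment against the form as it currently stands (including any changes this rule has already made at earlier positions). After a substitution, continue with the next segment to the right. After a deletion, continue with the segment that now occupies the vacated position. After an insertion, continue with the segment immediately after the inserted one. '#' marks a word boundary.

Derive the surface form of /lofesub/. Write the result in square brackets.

A Final Devoicing: [lofesub] → [lofesup]
B Intervocalic Voicing: [lofesup] → [lovezup]
C t-Assibilation: no change — [lovezup]

[lovezup]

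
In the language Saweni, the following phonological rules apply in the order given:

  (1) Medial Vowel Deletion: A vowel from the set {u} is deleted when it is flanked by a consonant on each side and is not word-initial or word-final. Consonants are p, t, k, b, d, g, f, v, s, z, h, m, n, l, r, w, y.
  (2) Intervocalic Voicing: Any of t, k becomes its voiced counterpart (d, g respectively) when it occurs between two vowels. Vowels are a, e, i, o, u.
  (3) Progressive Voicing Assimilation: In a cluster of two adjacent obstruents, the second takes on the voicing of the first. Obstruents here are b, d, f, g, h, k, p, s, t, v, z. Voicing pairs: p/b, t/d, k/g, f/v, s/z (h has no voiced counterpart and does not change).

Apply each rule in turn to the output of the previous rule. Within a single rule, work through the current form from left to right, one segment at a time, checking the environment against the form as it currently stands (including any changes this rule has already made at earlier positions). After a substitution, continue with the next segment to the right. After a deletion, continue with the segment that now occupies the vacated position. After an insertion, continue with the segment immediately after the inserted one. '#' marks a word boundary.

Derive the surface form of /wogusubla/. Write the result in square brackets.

[wogzbla]

(1) Medial Vowel Deletion: [wogusubla] → [wogsbla]
(2) Intervocalic Voicing: no change — [wogsbla]
(3) Progressive Voicing Assimilation: [wogsbla] → [wogzbla]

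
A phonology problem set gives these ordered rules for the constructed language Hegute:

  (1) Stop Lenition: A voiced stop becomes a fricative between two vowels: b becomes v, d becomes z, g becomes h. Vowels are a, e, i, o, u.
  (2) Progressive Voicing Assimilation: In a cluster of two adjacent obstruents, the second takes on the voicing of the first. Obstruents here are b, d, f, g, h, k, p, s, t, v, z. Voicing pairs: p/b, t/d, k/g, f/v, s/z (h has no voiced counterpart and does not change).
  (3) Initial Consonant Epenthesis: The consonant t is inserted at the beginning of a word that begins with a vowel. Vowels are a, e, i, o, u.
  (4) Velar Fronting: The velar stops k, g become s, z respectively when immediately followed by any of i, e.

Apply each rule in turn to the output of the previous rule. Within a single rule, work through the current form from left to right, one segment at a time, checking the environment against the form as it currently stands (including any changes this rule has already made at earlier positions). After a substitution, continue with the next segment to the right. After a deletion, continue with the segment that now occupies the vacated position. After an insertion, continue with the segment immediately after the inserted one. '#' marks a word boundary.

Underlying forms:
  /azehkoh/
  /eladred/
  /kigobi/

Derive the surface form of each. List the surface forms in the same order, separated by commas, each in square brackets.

[tazehkoh], [teladred], [sihovi]

/azehkoh/:
  (1) Stop Lenition: no change — [azehkoh]
  (2) Progressive Voicing Assimilation: no change — [azehkoh]
  (3) Initial Consonant Epenthesis: [azehkoh] → [tazehkoh]
  (4) Velar Fronting: no change — [tazehkoh]
/eladred/:
  (1) Stop Lenition: no change — [eladred]
  (2) Progressive Voicing Assimilation: no change — [eladred]
  (3) Initial Consonant Epenthesis: [eladred] → [teladred]
  (4) Velar Fronting: no change — [teladred]
/kigobi/:
  (1) Stop Lenition: [kigobi] → [kihovi]
  (2) Progressive Voicing Assimilation: no change — [kihovi]
  (3) Initial Consonant Epenthesis: no change — [kihovi]
  (4) Velar Fronting: [kihovi] → [sihovi]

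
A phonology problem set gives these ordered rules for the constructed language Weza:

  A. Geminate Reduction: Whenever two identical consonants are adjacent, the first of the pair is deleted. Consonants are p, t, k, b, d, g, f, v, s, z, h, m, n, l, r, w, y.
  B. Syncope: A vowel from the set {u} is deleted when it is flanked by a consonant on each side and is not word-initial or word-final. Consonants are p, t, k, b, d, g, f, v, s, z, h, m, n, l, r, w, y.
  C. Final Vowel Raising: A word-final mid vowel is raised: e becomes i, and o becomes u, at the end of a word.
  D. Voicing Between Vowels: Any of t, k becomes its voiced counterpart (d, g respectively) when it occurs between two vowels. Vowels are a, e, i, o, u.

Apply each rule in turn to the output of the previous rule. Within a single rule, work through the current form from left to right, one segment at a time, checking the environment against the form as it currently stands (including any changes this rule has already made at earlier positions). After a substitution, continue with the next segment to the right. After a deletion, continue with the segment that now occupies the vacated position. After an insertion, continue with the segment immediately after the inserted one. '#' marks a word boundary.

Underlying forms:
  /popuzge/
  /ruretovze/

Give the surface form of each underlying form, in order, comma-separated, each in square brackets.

/popuzge/:
  A Geminate Reduction: no change — [popuzge]
  B Syncope: [popuzge] → [popzge]
  C Final Vowel Raising: [popzge] → [popzgi]
  D Voicing Between Vowels: no change — [popzgi]
/ruretovze/:
  A Geminate Reduction: no change — [ruretovze]
  B Syncope: [ruretovze] → [rretovze]
  C Final Vowel Raising: [rretovze] → [rretovzi]
  D Voicing Between Vowels: [rretovzi] → [rredovzi]

[popzgi], [rredovzi]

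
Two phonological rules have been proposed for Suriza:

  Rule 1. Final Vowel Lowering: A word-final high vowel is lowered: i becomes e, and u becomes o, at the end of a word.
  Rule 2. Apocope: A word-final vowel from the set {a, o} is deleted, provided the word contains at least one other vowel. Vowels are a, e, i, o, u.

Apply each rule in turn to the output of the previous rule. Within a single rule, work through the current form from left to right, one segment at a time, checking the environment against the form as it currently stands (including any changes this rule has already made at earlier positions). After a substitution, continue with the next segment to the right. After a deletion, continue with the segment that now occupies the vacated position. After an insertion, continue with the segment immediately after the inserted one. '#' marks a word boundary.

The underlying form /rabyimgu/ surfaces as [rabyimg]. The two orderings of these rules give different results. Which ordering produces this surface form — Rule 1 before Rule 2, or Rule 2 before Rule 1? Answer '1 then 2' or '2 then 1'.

1 then 2

Order 1 then 2:
  1 Final Vowel Lowering: [rabyimgu] → [rabyimgo]
  2 Apocope: [rabyimgo] → [rabyimg]
  result: [rabyimg]
Order 2 then 1:
  2 Apocope: no change — [rabyimgu]
  1 Final Vowel Lowering: [rabyimgu] → [rabyimgo]
  result: [rabyimgo]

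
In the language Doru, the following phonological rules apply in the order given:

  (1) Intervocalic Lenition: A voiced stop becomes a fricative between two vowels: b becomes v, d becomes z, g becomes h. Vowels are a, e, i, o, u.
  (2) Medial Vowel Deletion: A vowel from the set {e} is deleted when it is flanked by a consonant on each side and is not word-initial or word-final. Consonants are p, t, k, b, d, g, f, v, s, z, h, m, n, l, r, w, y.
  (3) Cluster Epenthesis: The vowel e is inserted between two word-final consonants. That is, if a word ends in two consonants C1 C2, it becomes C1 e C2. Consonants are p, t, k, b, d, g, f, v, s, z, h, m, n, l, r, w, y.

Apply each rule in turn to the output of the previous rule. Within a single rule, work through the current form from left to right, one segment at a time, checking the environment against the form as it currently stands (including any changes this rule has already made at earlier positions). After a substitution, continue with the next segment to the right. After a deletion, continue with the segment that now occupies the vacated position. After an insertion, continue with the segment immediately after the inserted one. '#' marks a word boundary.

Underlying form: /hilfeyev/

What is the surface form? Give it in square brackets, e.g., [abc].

(1) Intervocalic Lenition: no change — [hilfeyev]
(2) Medial Vowel Deletion: [hilfeyev] → [hilfyv]
(3) Cluster Epenthesis: [hilfyv] → [hilfyev]

[hilfyev]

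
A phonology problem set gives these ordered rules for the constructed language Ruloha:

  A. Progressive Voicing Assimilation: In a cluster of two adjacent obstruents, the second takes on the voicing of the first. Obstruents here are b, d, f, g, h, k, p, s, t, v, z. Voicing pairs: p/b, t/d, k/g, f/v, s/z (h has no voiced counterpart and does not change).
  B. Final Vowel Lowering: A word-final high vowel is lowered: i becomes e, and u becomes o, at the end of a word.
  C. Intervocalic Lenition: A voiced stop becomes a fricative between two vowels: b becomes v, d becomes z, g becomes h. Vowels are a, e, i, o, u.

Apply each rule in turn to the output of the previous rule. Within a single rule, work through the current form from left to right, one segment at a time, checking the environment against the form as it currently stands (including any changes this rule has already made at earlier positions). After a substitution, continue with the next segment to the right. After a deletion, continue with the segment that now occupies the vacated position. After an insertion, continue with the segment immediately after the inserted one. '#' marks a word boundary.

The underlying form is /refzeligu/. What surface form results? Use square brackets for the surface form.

[refseliho]

A Progressive Voicing Assimilation: [refzeligu] → [refseligu]
B Final Vowel Lowering: [refseligu] → [refseligo]
C Intervocalic Lenition: [refseligo] → [refseliho]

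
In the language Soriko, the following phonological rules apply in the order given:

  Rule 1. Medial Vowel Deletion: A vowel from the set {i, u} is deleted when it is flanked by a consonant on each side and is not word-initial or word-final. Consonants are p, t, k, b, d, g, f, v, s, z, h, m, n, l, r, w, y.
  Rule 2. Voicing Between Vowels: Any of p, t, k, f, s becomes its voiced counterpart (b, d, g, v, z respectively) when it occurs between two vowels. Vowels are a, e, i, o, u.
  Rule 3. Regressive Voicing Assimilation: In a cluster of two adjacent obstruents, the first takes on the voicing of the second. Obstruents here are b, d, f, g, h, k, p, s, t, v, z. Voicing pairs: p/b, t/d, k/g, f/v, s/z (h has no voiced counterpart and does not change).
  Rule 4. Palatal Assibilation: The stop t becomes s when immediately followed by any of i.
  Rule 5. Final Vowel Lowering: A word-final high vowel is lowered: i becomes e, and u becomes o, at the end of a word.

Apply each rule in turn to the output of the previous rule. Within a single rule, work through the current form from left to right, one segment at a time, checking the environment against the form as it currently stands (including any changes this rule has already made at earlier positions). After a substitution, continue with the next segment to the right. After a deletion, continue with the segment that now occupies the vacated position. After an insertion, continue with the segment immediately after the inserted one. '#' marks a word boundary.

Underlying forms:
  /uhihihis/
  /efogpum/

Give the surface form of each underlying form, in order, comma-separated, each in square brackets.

[uhhhs], [evokpm]

/uhihihis/:
  Rule 1 Medial Vowel Deletion: [uhihihis] → [uhhhs]
  Rule 2 Voicing Between Vowels: no change — [uhhhs]
  Rule 3 Regressive Voicing Assimilation: no change — [uhhhs]
  Rule 4 Palatal Assibilation: no change — [uhhhs]
  Rule 5 Final Vowel Lowering: no change — [uhhhs]
/efogpum/:
  Rule 1 Medial Vowel Deletion: [efogpum] → [efogpm]
  Rule 2 Voicing Between Vowels: [efogpm] → [evogpm]
  Rule 3 Regressive Voicing Assimilation: [evogpm] → [evokpm]
  Rule 4 Palatal Assibilation: no change — [evokpm]
  Rule 5 Final Vowel Lowering: no change — [evokpm]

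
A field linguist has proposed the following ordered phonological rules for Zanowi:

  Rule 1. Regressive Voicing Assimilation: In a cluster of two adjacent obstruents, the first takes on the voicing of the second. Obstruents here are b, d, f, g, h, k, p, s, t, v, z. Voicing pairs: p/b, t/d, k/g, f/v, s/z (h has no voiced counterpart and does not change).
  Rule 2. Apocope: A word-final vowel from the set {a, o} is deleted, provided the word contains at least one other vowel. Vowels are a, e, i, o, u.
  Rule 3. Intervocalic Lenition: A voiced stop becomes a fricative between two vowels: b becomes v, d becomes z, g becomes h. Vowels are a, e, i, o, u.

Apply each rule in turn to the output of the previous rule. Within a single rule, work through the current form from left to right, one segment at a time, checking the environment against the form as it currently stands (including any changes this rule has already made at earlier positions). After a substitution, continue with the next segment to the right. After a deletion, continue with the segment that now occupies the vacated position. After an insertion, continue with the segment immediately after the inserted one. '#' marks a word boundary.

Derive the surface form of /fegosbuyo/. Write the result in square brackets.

[fehozbuy]

Rule 1 Regressive Voicing Assimilation: [fegosbuyo] → [fegozbuyo]
Rule 2 Apocope: [fegozbuyo] → [fegozbuy]
Rule 3 Intervocalic Lenition: [fegozbuy] → [fehozbuy]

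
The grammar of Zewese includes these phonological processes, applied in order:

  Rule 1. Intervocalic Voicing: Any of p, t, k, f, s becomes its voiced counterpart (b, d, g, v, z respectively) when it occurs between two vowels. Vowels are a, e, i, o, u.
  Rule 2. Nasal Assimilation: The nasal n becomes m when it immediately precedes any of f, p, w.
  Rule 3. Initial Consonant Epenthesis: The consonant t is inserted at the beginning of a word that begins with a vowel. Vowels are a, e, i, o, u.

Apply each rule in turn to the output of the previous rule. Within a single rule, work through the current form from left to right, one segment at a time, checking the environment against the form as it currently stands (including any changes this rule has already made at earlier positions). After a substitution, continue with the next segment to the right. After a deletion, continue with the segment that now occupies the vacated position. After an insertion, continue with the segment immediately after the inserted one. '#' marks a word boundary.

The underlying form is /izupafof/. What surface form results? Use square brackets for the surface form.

[tizubavof]

Rule 1 Intervocalic Voicing: [izupafof] → [izubavof]
Rule 2 Nasal Assimilation: no change — [izubavof]
Rule 3 Initial Consonant Epenthesis: [izubavof] → [tizubavof]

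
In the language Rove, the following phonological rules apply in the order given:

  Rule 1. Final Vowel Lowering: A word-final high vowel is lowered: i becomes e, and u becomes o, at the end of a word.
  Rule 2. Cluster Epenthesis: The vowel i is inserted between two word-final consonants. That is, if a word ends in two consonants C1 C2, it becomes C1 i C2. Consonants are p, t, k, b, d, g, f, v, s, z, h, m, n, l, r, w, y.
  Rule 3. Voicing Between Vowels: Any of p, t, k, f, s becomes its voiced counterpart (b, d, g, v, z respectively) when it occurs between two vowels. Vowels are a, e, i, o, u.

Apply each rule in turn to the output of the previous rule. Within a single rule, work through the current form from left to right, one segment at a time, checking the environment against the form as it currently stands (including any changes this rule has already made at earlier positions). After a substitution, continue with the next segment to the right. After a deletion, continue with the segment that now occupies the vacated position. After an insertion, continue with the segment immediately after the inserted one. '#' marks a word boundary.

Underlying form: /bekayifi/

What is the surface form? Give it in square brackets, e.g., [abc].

Rule 1 Final Vowel Lowering: [bekayifi] → [bekayife]
Rule 2 Cluster Epenthesis: no change — [bekayife]
Rule 3 Voicing Between Vowels: [bekayife] → [begayive]

[begayive]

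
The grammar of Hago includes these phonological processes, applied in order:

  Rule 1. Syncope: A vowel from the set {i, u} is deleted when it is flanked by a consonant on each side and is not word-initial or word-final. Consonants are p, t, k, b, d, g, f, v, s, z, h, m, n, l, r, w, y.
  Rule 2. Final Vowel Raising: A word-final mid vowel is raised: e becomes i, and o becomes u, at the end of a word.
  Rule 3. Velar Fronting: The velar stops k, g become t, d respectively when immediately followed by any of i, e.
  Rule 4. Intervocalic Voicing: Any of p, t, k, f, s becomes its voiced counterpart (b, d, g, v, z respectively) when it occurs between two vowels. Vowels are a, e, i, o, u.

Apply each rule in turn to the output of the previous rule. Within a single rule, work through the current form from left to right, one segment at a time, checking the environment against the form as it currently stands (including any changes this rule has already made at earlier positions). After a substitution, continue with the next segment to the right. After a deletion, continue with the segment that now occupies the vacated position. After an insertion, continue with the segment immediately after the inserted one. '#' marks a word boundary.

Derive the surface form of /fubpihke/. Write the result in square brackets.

Rule 1 Syncope: [fubpihke] → [fbphke]
Rule 2 Final Vowel Raising: [fbphke] → [fbphki]
Rule 3 Velar Fronting: [fbphki] → [fbphti]
Rule 4 Intervocalic Voicing: no change — [fbphti]

[fbphti]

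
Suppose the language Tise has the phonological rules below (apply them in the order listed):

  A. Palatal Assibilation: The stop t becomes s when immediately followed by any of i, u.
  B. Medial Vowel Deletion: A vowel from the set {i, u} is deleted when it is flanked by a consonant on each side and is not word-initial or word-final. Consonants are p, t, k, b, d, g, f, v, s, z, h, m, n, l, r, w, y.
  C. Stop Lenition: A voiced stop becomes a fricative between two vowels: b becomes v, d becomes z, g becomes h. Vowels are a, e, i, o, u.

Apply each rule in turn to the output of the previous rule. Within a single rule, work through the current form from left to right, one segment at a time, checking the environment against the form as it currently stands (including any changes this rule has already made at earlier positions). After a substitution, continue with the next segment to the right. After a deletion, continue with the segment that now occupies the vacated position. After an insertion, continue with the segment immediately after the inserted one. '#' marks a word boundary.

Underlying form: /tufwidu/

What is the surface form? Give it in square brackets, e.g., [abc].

A Palatal Assibilation: [tufwidu] → [sufwidu]
B Medial Vowel Deletion: [sufwidu] → [sfwdu]
C Stop Lenition: no change — [sfwdu]

[sfwdu]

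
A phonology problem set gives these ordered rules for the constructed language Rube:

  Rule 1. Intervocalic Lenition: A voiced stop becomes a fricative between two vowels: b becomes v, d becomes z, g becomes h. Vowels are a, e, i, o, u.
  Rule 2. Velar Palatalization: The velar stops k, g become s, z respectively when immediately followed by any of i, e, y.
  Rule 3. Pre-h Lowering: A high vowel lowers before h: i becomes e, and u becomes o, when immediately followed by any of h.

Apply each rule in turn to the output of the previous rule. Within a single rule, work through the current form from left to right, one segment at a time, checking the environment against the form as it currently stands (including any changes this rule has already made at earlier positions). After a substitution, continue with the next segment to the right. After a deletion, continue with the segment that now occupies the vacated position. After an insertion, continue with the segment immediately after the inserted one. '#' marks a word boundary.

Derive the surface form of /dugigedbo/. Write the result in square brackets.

Rule 1 Intervocalic Lenition: [dugigedbo] → [duhihedbo]
Rule 2 Velar Palatalization: no change — [duhihedbo]
Rule 3 Pre-h Lowering: [duhihedbo] → [dohehedbo]

[dohehedbo]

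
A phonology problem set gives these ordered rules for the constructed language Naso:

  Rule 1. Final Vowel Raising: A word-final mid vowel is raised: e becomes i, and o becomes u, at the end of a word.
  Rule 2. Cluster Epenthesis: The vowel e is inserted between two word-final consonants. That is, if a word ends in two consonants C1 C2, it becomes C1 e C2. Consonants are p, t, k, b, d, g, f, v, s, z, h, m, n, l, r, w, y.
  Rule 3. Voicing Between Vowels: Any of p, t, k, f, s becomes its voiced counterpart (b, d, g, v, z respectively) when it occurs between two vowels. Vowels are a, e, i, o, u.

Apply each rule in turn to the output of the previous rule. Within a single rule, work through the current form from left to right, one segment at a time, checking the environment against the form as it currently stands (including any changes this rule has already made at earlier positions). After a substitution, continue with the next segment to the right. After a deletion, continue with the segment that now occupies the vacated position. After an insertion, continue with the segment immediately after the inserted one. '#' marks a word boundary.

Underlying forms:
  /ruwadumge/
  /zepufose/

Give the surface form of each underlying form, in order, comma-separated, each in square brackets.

/ruwadumge/:
  Rule 1 Final Vowel Raising: [ruwadumge] → [ruwadumgi]
  Rule 2 Cluster Epenthesis: no change — [ruwadumgi]
  Rule 3 Voicing Between Vowels: no change — [ruwadumgi]
/zepufose/:
  Rule 1 Final Vowel Raising: [zepufose] → [zepufosi]
  Rule 2 Cluster Epenthesis: no change — [zepufosi]
  Rule 3 Voicing Between Vowels: [zepufosi] → [zebuvozi]

[ruwadumgi], [zebuvozi]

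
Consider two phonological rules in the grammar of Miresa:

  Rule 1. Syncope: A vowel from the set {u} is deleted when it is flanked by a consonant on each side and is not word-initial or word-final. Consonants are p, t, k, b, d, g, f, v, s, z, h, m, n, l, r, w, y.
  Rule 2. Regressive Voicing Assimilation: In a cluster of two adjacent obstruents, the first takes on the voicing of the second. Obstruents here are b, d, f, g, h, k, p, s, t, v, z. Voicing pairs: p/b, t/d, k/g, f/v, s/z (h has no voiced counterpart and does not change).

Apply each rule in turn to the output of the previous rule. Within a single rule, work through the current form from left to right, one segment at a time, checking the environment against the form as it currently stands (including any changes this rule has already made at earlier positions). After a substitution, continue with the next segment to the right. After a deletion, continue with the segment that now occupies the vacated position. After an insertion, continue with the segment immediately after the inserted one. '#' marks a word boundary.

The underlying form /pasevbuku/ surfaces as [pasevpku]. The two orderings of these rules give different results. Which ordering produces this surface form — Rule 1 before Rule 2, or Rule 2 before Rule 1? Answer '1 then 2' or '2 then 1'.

1 then 2

Order 1 then 2:
  1 Syncope: [pasevbuku] → [pasevbku]
  2 Regressive Voicing Assimilation: [pasevbku] → [pasevpku]
  result: [pasevpku]
Order 2 then 1:
  2 Regressive Voicing Assimilation: no change — [pasevbuku]
  1 Syncope: [pasevbuku] → [pasevbku]
  result: [pasevbku]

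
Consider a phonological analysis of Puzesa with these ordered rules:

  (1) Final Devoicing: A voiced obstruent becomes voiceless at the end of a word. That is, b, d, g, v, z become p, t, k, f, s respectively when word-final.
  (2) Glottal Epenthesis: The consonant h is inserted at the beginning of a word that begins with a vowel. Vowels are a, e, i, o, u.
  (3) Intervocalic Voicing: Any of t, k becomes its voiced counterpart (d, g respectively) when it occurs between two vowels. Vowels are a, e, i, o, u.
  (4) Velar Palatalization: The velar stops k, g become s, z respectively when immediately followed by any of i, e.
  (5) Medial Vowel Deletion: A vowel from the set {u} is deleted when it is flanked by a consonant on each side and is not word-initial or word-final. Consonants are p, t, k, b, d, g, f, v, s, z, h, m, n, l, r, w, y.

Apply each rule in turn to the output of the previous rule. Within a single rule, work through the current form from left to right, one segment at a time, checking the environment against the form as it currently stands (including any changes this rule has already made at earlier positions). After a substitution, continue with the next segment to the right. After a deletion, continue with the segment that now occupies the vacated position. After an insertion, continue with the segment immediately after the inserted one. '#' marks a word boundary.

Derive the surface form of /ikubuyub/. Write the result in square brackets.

[higbyp]

(1) Final Devoicing: [ikubuyub] → [ikubuyup]
(2) Glottal Epenthesis: [ikubuyup] → [hikubuyup]
(3) Intervocalic Voicing: [hikubuyup] → [higubuyup]
(4) Velar Palatalization: no change — [higubuyup]
(5) Medial Vowel Deletion: [higubuyup] → [higbyp]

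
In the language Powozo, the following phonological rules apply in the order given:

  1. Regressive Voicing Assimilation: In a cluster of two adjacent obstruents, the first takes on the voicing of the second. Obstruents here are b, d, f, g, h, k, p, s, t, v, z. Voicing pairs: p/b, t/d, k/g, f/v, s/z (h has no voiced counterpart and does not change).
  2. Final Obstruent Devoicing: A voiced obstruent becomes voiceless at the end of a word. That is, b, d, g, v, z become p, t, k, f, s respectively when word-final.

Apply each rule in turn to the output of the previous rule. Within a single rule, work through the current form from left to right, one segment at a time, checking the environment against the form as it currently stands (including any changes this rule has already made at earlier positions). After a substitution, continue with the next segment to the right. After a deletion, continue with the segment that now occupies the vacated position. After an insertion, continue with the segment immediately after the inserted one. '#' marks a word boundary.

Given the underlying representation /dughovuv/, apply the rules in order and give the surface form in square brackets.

[dukhovuf]

1 Regressive Voicing Assimilation: [dughovuv] → [dukhovuv]
2 Final Obstruent Devoicing: [dukhovuv] → [dukhovuf]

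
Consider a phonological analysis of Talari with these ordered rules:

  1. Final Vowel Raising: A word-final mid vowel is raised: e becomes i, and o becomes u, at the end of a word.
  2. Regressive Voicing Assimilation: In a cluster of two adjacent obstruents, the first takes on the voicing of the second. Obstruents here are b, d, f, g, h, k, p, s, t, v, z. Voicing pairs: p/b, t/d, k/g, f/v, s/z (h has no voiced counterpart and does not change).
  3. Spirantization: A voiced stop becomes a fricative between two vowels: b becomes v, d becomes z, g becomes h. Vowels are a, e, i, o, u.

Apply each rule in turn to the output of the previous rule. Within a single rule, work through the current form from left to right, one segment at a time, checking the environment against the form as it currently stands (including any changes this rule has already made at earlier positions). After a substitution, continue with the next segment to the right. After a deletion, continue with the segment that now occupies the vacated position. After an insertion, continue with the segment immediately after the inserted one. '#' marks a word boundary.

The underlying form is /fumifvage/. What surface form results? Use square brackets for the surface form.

1 Final Vowel Raising: [fumifvage] → [fumifvagi]
2 Regressive Voicing Assimilation: [fumifvagi] → [fumivvagi]
3 Spirantization: [fumivvagi] → [fumivvahi]

[fumivvahi]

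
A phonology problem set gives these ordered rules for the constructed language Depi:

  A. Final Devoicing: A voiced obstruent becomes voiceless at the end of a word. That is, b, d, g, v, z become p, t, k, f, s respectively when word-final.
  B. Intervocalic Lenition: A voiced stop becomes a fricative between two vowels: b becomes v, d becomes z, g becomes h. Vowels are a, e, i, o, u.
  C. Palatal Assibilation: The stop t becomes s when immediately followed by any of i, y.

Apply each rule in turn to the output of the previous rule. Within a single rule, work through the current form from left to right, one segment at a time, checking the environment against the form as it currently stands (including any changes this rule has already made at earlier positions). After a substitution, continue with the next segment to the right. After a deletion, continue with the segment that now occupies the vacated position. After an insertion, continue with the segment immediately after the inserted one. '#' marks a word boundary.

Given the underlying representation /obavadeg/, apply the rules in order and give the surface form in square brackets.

A Final Devoicing: [obavadeg] → [obavadek]
B Intervocalic Lenition: [obavadek] → [ovavazek]
C Palatal Assibilation: no change — [ovavazek]

[ovavazek]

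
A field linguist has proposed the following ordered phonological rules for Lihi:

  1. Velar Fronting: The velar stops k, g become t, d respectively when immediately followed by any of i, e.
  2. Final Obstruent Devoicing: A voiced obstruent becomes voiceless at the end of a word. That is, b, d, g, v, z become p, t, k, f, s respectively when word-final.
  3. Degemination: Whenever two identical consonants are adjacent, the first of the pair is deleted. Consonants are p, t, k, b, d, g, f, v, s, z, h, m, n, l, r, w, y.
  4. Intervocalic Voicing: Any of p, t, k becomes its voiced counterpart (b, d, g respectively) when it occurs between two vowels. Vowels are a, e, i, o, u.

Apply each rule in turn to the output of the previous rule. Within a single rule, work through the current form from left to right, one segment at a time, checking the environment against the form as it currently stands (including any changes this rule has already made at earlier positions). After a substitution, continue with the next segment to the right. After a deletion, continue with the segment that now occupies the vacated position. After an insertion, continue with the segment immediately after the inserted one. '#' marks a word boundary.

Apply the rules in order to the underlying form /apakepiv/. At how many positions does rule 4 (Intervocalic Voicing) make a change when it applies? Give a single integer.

1 Velar Fronting: [apakepiv] → [apatepiv]
2 Final Obstruent Devoicing: [apatepiv] → [apatepif]
3 Degemination: no change — [apatepif]
4 Intervocalic Voicing: [apatepif] → [abadebif]
Rule 4 changed 3 position(s).

3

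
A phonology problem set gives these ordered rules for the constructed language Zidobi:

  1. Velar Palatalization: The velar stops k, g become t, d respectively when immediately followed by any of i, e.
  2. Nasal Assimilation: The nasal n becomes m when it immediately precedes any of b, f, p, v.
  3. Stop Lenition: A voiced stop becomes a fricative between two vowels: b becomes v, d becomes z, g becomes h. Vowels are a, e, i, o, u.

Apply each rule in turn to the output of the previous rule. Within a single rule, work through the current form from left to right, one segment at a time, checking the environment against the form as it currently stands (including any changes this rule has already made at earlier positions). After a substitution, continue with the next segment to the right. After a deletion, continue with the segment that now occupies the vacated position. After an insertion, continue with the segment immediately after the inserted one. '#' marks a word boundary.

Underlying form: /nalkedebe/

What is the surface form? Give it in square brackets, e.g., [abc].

1 Velar Palatalization: [nalkedebe] → [naltedebe]
2 Nasal Assimilation: no change — [naltedebe]
3 Stop Lenition: [naltedebe] → [naltezeve]

[naltezeve]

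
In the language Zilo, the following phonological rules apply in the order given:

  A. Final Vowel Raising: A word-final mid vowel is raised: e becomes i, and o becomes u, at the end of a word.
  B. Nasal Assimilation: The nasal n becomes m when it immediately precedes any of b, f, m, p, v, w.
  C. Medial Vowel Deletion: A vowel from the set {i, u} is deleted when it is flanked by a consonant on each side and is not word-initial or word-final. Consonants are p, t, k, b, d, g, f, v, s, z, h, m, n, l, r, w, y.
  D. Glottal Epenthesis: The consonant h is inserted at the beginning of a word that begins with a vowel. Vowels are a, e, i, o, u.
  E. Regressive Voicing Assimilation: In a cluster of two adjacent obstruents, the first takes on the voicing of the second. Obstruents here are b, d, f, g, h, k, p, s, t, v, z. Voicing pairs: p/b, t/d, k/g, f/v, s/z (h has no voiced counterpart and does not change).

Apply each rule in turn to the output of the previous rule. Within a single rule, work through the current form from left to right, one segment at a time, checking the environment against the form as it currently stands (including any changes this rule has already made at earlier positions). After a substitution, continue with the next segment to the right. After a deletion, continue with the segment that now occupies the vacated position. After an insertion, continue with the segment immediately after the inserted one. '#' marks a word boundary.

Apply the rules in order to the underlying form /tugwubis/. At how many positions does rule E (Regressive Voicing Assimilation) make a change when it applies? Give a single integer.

A Final Vowel Raising: no change — [tugwubis]
B Nasal Assimilation: no change — [tugwubis]
C Medial Vowel Deletion: [tugwubis] → [tgwbs]
D Glottal Epenthesis: no change — [tgwbs]
E Regressive Voicing Assimilation: [tgwbs] → [dgwps]
Rule E changed 2 position(s).

2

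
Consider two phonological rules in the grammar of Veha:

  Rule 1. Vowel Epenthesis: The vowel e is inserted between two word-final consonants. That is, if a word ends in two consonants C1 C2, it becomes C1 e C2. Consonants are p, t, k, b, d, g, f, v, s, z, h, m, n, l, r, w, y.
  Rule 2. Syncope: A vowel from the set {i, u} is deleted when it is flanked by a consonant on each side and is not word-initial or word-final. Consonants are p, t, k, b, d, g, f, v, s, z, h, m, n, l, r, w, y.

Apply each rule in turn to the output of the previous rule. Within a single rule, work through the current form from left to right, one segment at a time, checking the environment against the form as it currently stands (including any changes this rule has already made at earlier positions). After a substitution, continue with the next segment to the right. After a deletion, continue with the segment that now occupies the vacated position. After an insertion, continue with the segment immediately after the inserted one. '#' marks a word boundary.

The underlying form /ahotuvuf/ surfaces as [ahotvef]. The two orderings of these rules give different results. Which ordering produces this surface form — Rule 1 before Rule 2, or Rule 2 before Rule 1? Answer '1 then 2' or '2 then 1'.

Order 1 then 2:
  1 Vowel Epenthesis: no change — [ahotuvuf]
  2 Syncope: [ahotuvuf] → [ahotvf]
  result: [ahotvf]
Order 2 then 1:
  2 Syncope: [ahotuvuf] → [ahotvf]
  1 Vowel Epenthesis: [ahotvf] → [ahotvef]
  result: [ahotvef]

2 then 1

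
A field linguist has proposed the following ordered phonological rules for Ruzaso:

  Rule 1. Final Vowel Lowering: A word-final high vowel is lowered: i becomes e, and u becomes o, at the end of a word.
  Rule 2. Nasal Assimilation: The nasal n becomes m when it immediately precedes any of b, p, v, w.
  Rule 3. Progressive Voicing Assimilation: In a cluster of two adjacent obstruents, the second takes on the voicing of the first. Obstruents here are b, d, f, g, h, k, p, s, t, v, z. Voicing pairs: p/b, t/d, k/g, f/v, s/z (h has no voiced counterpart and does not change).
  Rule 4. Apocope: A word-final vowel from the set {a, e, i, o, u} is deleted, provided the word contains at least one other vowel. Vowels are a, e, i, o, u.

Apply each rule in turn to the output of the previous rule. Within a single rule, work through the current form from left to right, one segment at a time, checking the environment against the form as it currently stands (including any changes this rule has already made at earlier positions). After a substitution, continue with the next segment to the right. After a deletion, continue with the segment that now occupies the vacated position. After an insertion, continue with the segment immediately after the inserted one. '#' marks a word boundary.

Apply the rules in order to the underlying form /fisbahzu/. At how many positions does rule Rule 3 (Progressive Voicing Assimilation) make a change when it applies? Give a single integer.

2

Rule 1 Final Vowel Lowering: [fisbahzu] → [fisbahzo]
Rule 2 Nasal Assimilation: no change — [fisbahzo]
Rule 3 Progressive Voicing Assimilation: [fisbahzo] → [fispahso]
Rule 4 Apocope: [fispahso] → [fispahs]
Rule Rule 3 changed 2 position(s).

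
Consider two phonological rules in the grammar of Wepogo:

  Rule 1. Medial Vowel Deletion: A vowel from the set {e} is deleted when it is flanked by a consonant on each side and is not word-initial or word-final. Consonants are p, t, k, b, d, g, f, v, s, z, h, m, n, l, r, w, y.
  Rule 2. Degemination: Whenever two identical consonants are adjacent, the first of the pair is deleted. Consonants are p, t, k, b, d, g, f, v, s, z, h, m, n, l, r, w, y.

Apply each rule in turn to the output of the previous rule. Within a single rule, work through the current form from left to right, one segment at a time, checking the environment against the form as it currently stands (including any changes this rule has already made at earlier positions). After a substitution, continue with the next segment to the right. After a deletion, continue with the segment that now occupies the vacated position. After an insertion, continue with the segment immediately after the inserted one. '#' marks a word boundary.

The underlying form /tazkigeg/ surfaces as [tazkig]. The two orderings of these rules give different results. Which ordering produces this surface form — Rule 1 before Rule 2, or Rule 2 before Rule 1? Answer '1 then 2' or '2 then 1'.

Order 1 then 2:
  1 Medial Vowel Deletion: [tazkigeg] → [tazkigg]
  2 Degemination: [tazkigg] → [tazkig]
  result: [tazkig]
Order 2 then 1:
  2 Degemination: no change — [tazkigeg]
  1 Medial Vowel Deletion: [tazkigeg] → [tazkigg]
  result: [tazkigg]

1 then 2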